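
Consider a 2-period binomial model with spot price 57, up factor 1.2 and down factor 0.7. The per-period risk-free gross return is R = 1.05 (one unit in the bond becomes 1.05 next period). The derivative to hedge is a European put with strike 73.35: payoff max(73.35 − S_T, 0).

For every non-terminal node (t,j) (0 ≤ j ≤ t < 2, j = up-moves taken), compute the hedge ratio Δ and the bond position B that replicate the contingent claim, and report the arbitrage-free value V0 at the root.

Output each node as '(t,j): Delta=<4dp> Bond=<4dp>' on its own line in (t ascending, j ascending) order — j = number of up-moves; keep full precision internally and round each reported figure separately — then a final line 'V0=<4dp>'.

(0,0): Delta=-0.7958 Bond=58.7706
(1,0): Delta=-1.0000 Bond=69.8571
(1,1): Delta=-0.7447 Bond=58.2171
V0=13.4106

No-arbitrage ⇒ martingale measure with p* = (R−d)/(u−d) = 0.7000.
Payoff layer (t=2): V(2,0)=45.4200, V(2,1)=25.4700, V(2,2)=0.0000
(1,0): S=39.9000. Δ = (V_up−V_dn)/(S_up−S_dn) = (25.4700−45.4200)/(47.8800−27.9300) = -1.0000. V = [p*·25.4700 + (1−p*)·45.4200]/1.05 = 29.9571. B = V − Δ·S = 69.8571.
(1,1): S=68.4000. Δ = (V_up−V_dn)/(S_up−S_dn) = (0.0000−25.4700)/(82.0800−47.8800) = -0.7447. V = [p*·0.0000 + (1−p*)·25.4700]/1.05 = 7.2771. B = V − Δ·S = 58.2171.
(0,0): S=57.0000. Δ = (V_up−V_dn)/(S_up−S_dn) = (7.2771−29.9571)/(68.4000−39.9000) = -0.7958. V = [p*·7.2771 + (1−p*)·29.9571]/1.05 = 13.4106. B = V − Δ·S = 58.7706.
Root portfolio cost Δ·57+B reproduces V0=13.4106.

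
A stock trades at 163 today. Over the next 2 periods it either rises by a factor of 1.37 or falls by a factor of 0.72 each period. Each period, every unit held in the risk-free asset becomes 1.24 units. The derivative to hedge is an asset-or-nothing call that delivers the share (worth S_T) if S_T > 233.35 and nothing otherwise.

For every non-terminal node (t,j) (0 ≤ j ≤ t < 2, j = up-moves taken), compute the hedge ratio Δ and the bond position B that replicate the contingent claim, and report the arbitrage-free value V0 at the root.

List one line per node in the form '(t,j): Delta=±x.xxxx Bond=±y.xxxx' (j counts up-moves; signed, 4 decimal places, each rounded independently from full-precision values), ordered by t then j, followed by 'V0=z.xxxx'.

Risk-neutral probability p* = (R−d)/(u−d) = (1.24−0.72)/(1.37−0.72) = 0.8000.
At expiry t=2: V(2,0)=0.0000, V(2,1)=0.0000, V(2,2)=305.9347
  t=1,j=0: stock 117.3600 → up 160.7832 (V=0.0000), down 84.4992 (V=0.0000). Price 0.0000; hedge Δ=0.0000, bond B=0.0000.
  t=1,j=1: stock 223.3100 → up 305.9347 (V=305.9347), down 160.7832 (V=0.0000). Price 197.3772; hedge Δ=2.1077, bond B=-273.2915.
  t=0,j=0: stock 163.0000 → up 223.3100 (V=197.3772), down 117.3600 (V=0.0000). Price 127.3401; hedge Δ=1.8629, bond B=-176.3171.
Self-financing check: at every node Δ·S+B equals the discounted successor values.

(0,0): Delta=1.8629 Bond=-176.3171
(1,0): Delta=0.0000 Bond=0.0000
(1,1): Delta=2.1077 Bond=-273.2915
V0=127.3401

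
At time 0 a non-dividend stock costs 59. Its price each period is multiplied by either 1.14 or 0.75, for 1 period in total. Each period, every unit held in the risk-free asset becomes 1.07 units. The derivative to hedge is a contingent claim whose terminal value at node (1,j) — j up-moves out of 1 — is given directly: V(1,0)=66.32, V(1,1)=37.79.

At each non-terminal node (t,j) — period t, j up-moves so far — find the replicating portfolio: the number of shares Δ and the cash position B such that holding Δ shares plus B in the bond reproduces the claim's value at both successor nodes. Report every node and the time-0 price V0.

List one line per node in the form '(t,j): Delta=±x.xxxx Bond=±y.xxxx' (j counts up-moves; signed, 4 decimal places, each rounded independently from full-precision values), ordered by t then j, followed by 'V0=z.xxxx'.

Since d<R<u, set p* = (R−d)/(u−d) = 0.8205; price each node as the discounted p*-expectation of its children.
Terminal values V(1,·): V(1,0)=66.3200, V(1,1)=37.7900
Node (0,0) S=59.0000: V=(p*·37.7900+(1−p*)·66.3200)/1.07=40.1035; Δ=(37.7900−66.3200)/(67.2600−44.2500)=-1.2399; B=V−Δ·S=113.2574
Root portfolio cost Δ·59+B reproduces V0=40.1035.

(0,0): Delta=-1.2399 Bond=113.2574
V0=40.1035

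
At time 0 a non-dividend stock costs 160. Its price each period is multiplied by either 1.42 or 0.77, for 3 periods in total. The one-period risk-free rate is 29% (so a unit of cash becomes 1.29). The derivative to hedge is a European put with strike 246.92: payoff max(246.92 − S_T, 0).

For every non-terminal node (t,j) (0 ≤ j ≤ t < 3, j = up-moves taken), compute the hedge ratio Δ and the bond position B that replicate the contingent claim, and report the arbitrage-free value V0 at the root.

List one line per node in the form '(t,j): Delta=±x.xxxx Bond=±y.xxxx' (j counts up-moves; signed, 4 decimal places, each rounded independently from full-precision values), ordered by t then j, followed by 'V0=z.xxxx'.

The replicating-portfolio and risk-neutral prices coincide; use p* = (1.29−0.77)/(1.42−0.77) = 0.8000 for the latter.
Payoff layer (t=3): V(3,0)=173.8747, V(3,1)=112.2131, V(3,2)=0.0000, V(3,3)=0.0000
(2,0): S=94.8640. Δ = (V_up−V_dn)/(S_up−S_dn) = (112.2131−173.8747)/(134.7069−73.0453) = -1.0000. V = [p*·112.2131 + (1−p*)·173.8747]/1.29 = 96.5469. B = V − Δ·S = 191.4109.
(2,1): S=174.9440. Δ = (V_up−V_dn)/(S_up−S_dn) = (0.0000−112.2131)/(248.4205−134.7069) = -0.9868. V = [p*·0.0000 + (1−p*)·112.2131]/1.29 = 17.3974. B = V − Δ·S = 190.0330.
(2,2): S=322.6240. Δ = (V_up−V_dn)/(S_up−S_dn) = (0.0000−0.0000)/(458.1261−248.4205) = 0.0000. V = [p*·0.0000 + (1−p*)·0.0000]/1.29 = 0.0000. B = V − Δ·S = 0.0000.
(1,0): S=123.2000. Δ = (V_up−V_dn)/(S_up−S_dn) = (17.3974−96.5469)/(174.9440−94.8640) = -0.9884. V = [p*·17.3974 + (1−p*)·96.5469]/1.29 = 25.7576. B = V − Δ·S = 147.5260.
(1,1): S=227.2000. Δ = (V_up−V_dn)/(S_up−S_dn) = (0.0000−17.3974)/(322.6240−174.9440) = -0.1178. V = [p*·0.0000 + (1−p*)·17.3974]/1.29 = 2.6973. B = V − Δ·S = 29.4625.
(0,0): S=160.0000. Δ = (V_up−V_dn)/(S_up−S_dn) = (2.6973−25.7576)/(227.2000−123.2000) = -0.2217. V = [p*·2.6973 + (1−p*)·25.7576]/1.29 = 5.6661. B = V − Δ·S = 41.1435.
The time-0 hedge costs 5.6661, which is the no-arbitrage price.

(0,0): Delta=-0.2217 Bond=41.1435
(1,0): Delta=-0.9884 Bond=147.5260
(1,1): Delta=-0.1178 Bond=29.4625
(2,0): Delta=-1.0000 Bond=191.4109
(2,1): Delta=-0.9868 Bond=190.0330
(2,2): Delta=0.0000 Bond=0.0000
V0=5.6661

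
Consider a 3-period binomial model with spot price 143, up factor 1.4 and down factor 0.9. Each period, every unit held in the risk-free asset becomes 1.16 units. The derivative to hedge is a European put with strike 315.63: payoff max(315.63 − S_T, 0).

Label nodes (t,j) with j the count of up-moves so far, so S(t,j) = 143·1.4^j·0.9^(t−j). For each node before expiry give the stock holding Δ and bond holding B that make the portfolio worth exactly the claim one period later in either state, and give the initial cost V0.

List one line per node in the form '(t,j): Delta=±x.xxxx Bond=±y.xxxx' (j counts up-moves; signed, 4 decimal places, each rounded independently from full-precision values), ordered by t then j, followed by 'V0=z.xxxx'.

Under the risk-neutral measure, an up-move has probability p* = (R−d)/(u−d) = 0.5200 and values discount at R = 1.16.
At expiry t=3: V(3,0)=211.3830, V(3,1)=153.4680, V(3,2)=63.3780, V(3,3)=0.0000
Node (2,0) S=115.8300: V=(p*·153.4680+(1−p*)·211.3830)/1.16=156.2648; Δ=(153.4680−211.3830)/(162.1620−104.2470)=-1.0000; B=V−Δ·S=272.0948
Node (2,1) S=180.1800: V=(p*·63.3780+(1−p*)·153.4680)/1.16=91.9148; Δ=(63.3780−153.4680)/(252.2520−162.1620)=-1.0000; B=V−Δ·S=272.0948
Node (2,2) S=280.2800: V=(p*·0.0000+(1−p*)·63.3780)/1.16=26.2254; Δ=(0.0000−63.3780)/(392.3920−252.2520)=-0.4522; B=V−Δ·S=152.9814
Node (1,0) S=128.7000: V=(p*·91.9148+(1−p*)·156.2648)/1.16=105.8645; Δ=(91.9148−156.2648)/(180.1800−115.8300)=-1.0000; B=V−Δ·S=234.5645
Node (1,1) S=200.2000: V=(p*·26.2254+(1−p*)·91.9148)/1.16=49.7899; Δ=(26.2254−91.9148)/(280.2800−180.1800)=-0.6562; B=V−Δ·S=181.1688
Node (0,0) S=143.0000: V=(p*·49.7899+(1−p*)·105.8645)/1.16=66.1256; Δ=(49.7899−105.8645)/(200.2000−128.7000)=-0.7843; B=V−Δ·S=178.2748
Check: Δ(0,0)·S0 + B(0,0) = 66.1256 = V0.

(0,0): Delta=-0.7843 Bond=178.2748
(1,0): Delta=-1.0000 Bond=234.5645
(1,1): Delta=-0.6562 Bond=181.1688
(2,0): Delta=-1.0000 Bond=272.0948
(2,1): Delta=-1.0000 Bond=272.0948
(2,2): Delta=-0.4522 Bond=152.9814
V0=66.1256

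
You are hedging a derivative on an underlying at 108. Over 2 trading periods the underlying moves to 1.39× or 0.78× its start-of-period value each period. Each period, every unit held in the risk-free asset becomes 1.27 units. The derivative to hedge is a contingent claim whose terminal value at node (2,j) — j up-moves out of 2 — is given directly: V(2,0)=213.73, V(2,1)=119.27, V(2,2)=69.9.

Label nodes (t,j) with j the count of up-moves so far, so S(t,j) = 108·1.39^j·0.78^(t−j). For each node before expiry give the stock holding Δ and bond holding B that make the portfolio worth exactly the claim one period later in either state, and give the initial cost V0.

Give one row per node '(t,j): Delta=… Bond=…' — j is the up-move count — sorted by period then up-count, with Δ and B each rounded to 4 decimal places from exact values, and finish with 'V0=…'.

(0,0): Delta=-0.6961 Bond=131.6407
(1,0): Delta=-1.8382 Bond=263.3976
(1,1): Delta=-0.5391 Bond=143.6211
V0=56.4630

Under the risk-neutral measure, an up-move has probability p* = (R−d)/(u−d) = 0.8033 and values discount at R = 1.27.
Terminal values V(2,·): V(2,0)=213.7300, V(2,1)=119.2700, V(2,2)=69.9000
Node (1,0) S=84.2400: V=(p*·119.2700+(1−p*)·213.7300)/1.27=108.5451; Δ=(119.2700−213.7300)/(117.0936−65.7072)=-1.8382; B=V−Δ·S=263.3976
Node (1,1) S=150.1200: V=(p*·69.9000+(1−p*)·119.2700)/1.27=62.6867; Δ=(69.9000−119.2700)/(208.6668−117.0936)=-0.5391; B=V−Δ·S=143.6211
Node (0,0) S=108.0000: V=(p*·62.6867+(1−p*)·108.5451)/1.27=56.4630; Δ=(62.6867−108.5451)/(150.1200−84.2400)=-0.6961; B=V−Δ·S=131.6407
Root portfolio cost Δ·108+B reproduces V0=56.4630.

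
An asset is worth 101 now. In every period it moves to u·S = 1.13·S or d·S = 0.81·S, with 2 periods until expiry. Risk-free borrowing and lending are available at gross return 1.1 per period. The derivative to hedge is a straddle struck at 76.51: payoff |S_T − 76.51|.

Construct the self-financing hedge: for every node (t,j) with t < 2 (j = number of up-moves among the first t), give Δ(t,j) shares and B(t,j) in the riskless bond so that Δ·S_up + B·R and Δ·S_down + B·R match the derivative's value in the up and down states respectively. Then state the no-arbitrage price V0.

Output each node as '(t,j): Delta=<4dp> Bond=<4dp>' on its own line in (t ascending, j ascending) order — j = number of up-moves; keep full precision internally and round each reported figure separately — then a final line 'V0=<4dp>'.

No-arbitrage ⇒ martingale measure with p* = (R−d)/(u−d) = 0.9063.
Payoff layer (t=2): V(2,0)=10.2439, V(2,1)=15.9353, V(2,2)=52.4569
  t=1,j=0: stock 81.8100 → up 92.4453 (V=15.9353), down 66.2661 (V=10.2439). Price 14.0016; hedge Δ=0.2174, bond B=-3.7841.
  t=1,j=1: stock 114.1300 → up 128.9669 (V=52.4569), down 92.4453 (V=15.9353). Price 44.5755; hedge Δ=1.0000, bond B=-69.5545.
  t=0,j=0: stock 101.0000 → up 114.1300 (V=44.5755), down 81.8100 (V=14.0016). Price 37.9174; hedge Δ=0.9460, bond B=-57.6260.
Self-financing check: at every node Δ·S+B equals the discounted successor values.

(0,0): Delta=0.9460 Bond=-57.6260
(1,0): Delta=0.2174 Bond=-3.7841
(1,1): Delta=1.0000 Bond=-69.5545
V0=37.9174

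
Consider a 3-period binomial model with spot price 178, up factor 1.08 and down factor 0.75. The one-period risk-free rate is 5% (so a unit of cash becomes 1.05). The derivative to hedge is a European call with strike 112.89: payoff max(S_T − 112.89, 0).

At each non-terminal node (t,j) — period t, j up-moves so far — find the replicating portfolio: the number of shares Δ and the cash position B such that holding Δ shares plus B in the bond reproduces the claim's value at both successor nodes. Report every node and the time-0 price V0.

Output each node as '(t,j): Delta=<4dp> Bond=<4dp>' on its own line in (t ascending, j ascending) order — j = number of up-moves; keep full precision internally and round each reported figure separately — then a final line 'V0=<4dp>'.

(0,0): Delta=0.9836 Bond=-94.4907
(1,0): Delta=0.8416 Bond=-80.2541
(1,1): Delta=0.9935 Bond=-101.1114
(2,0): Delta=0.0000 Bond=0.0000
(2,1): Delta=0.9001 Bond=-92.6935
(2,2): Delta=1.0000 Bond=-107.5143
V0=80.5985

Since d<R<u, set p* = (R−d)/(u−d) = 0.9091; price each node as the discounted p*-expectation of its children.
Terminal payoffs: V(3,0)=0.0000, V(3,1)=0.0000, V(3,2)=42.8244, V(3,3)=111.3387
Node (2,0) S=100.1250: V=(p*·0.0000+(1−p*)·0.0000)/1.05=0.0000; Δ=(0.0000−0.0000)/(108.1350−75.0938)=0.0000; B=V−Δ·S=0.0000
Node (2,1) S=144.1800: V=(p*·42.8244+(1−p*)·0.0000)/1.05=37.0774; Δ=(42.8244−0.0000)/(155.7144−108.1350)=0.9001; B=V−Δ·S=-92.6935
Node (2,2) S=207.6192: V=(p*·111.3387+(1−p*)·42.8244)/1.05=100.1049; Δ=(111.3387−42.8244)/(224.2287−155.7144)=1.0000; B=V−Δ·S=-107.5143
Node (1,0) S=133.5000: V=(p*·37.0774+(1−p*)·0.0000)/1.05=32.1016; Δ=(37.0774−0.0000)/(144.1800−100.1250)=0.8416; B=V−Δ·S=-80.2541
Node (1,1) S=192.2400: V=(p*·100.1049+(1−p*)·37.0774)/1.05=89.8811; Δ=(100.1049−37.0774)/(207.6192−144.1800)=0.9935; B=V−Δ·S=-101.1114
Node (0,0) S=178.0000: V=(p*·89.8811+(1−p*)·32.1016)/1.05=80.5985; Δ=(89.8811−32.1016)/(192.2400−133.5000)=0.9836; B=V−Δ·S=-94.4907
Self-financing check: at every node Δ·S+B equals the discounted successor values.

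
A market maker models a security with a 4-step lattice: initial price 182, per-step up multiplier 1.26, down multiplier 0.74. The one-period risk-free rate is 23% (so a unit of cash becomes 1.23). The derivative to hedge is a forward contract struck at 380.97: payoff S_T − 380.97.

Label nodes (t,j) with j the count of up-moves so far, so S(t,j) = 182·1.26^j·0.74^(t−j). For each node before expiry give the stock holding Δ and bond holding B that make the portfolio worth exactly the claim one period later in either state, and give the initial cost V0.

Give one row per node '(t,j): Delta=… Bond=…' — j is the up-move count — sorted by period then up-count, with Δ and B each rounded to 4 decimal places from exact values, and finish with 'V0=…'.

The replicating-portfolio and risk-neutral prices coincide; use p* = (1.23−0.74)/(1.26−0.74) = 0.9423 for the latter.
Terminal payoffs: V(4,0)=-326.3944, V(4,1)=-288.0440, V(4,2)=-222.7447, V(4,3)=-111.5594, V(4,4)=77.7562
  t=3,j=0: stock 73.7508 → up 92.9260 (V=-288.0440), down 54.5756 (V=-326.3944). Price -235.9809; hedge Δ=1.0000, bond B=-309.7317.
  t=3,j=1: stock 125.5756 → up 158.2253 (V=-222.7447), down 92.9260 (V=-288.0440). Price -184.1561; hedge Δ=1.0000, bond B=-309.7317.
  t=3,j=2: stock 213.8180 → up 269.4106 (V=-111.5594), down 158.2253 (V=-222.7447). Price -95.9137; hedge Δ=1.0000, bond B=-309.7317.
  t=3,j=3: stock 364.0684 → up 458.7262 (V=77.7562), down 269.4106 (V=-111.5594). Price 54.3367; hedge Δ=1.0000, bond B=-309.7317.
  t=2,j=0: stock 99.6632 → up 125.5756 (V=-184.1561), down 73.7508 (V=-235.9809). Price -152.1512; hedge Δ=1.0000, bond B=-251.8144.
  t=2,j=1: stock 169.6968 → up 213.8180 (V=-95.9137), down 125.5756 (V=-184.1561). Price -82.1176; hedge Δ=1.0000, bond B=-251.8144.
  t=2,j=2: stock 288.9432 → up 364.0684 (V=54.3367), down 213.8180 (V=-95.9137). Price 37.1288; hedge Δ=1.0000, bond B=-251.8144.
  t=1,j=0: stock 134.6800 → up 169.6968 (V=-82.1176), down 99.6632 (V=-152.1512). Price -70.0472; hedge Δ=1.0000, bond B=-204.7272.
  t=1,j=1: stock 229.3200 → up 288.9432 (V=37.1288), down 169.6968 (V=-82.1176). Price 24.5928; hedge Δ=1.0000, bond B=-204.7272.
  t=0,j=0: stock 182.0000 → up 229.3200 (V=24.5928), down 134.6800 (V=-70.0472). Price 15.5552; hedge Δ=1.0000, bond B=-166.4448.
The time-0 hedge costs 15.5552, which is the no-arbitrage price.

(0,0): Delta=1.0000 Bond=-166.4448
(1,0): Delta=1.0000 Bond=-204.7272
(1,1): Delta=1.0000 Bond=-204.7272
(2,0): Delta=1.0000 Bond=-251.8144
(2,1): Delta=1.0000 Bond=-251.8144
(2,2): Delta=1.0000 Bond=-251.8144
(3,0): Delta=1.0000 Bond=-309.7317
(3,1): Delta=1.0000 Bond=-309.7317
(3,2): Delta=1.0000 Bond=-309.7317
(3,3): Delta=1.0000 Bond=-309.7317
V0=15.5552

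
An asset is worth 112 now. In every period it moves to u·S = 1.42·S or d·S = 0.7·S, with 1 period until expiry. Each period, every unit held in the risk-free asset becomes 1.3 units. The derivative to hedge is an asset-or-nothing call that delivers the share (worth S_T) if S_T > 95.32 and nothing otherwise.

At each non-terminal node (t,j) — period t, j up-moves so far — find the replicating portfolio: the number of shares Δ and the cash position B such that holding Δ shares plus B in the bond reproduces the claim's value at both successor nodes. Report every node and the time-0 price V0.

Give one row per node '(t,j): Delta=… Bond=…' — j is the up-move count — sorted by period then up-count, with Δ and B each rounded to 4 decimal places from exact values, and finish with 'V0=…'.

Under the risk-neutral measure, an up-move has probability p* = (R−d)/(u−d) = 0.8333 and values discount at R = 1.3.
At expiry t=1: V(1,0)=0.0000, V(1,1)=159.0400
Node (0,0) S=112.0000: V=(p*·159.0400+(1−p*)·0.0000)/1.3=101.9487; Δ=(159.0400−0.0000)/(159.0400−78.4000)=1.9722; B=V−Δ·S=-118.9402
Root portfolio cost Δ·112+B reproduces V0=101.9487.

(0,0): Delta=1.9722 Bond=-118.9402
V0=101.9487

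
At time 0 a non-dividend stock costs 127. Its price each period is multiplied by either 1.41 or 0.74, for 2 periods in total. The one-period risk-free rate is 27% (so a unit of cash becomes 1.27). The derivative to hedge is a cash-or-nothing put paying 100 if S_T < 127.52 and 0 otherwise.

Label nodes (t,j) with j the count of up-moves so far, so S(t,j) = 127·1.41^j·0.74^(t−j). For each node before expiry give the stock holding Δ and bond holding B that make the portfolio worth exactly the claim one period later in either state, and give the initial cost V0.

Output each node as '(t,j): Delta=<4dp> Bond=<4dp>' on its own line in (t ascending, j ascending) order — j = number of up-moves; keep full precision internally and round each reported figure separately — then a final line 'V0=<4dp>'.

The replicating-portfolio and risk-neutral prices coincide; use p* = (1.27−0.74)/(1.41−0.74) = 0.7910 for the latter.
Terminal values V(2,·): V(2,0)=100.0000, V(2,1)=0.0000, V(2,2)=0.0000
(1,0): S=93.9800. Δ = (V_up−V_dn)/(S_up−S_dn) = (0.0000−100.0000)/(132.5118−69.5452) = -1.5881. V = [p*·0.0000 + (1−p*)·100.0000]/1.27 = 16.4532. B = V − Δ·S = 165.7069.
(1,1): S=179.0700. Δ = (V_up−V_dn)/(S_up−S_dn) = (0.0000−0.0000)/(252.4887−132.5118) = 0.0000. V = [p*·0.0000 + (1−p*)·0.0000]/1.27 = 0.0000. B = V − Δ·S = 0.0000.
(0,0): S=127.0000. Δ = (V_up−V_dn)/(S_up−S_dn) = (0.0000−16.4532)/(179.0700−93.9800) = -0.1934. V = [p*·0.0000 + (1−p*)·16.4532]/1.27 = 2.7071. B = V − Δ·S = 27.2640.
Self-financing check: at every node Δ·S+B equals the discounted successor values.

(0,0): Delta=-0.1934 Bond=27.2640
(1,0): Delta=-1.5881 Bond=165.7069
(1,1): Delta=0.0000 Bond=0.0000
V0=2.7071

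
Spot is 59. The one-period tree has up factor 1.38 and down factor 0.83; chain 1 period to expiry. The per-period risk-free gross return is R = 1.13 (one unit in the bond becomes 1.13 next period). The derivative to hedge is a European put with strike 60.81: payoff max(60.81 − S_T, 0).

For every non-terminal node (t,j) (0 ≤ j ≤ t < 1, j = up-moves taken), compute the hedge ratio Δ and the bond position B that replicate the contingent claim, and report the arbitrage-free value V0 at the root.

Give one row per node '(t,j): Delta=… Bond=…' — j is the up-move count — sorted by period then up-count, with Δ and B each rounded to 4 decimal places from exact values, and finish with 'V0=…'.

Risk-neutral probability p* = (R−d)/(u−d) = (1.13−0.83)/(1.38−0.83) = 0.5455.
Terminal values V(1,·): V(1,0)=11.8400, V(1,1)=0.0000
(0,0): S=59.0000. Δ = (V_up−V_dn)/(S_up−S_dn) = (0.0000−11.8400)/(81.4200−48.9700) = -0.3649. V = [p*·0.0000 + (1−p*)·11.8400]/1.13 = 4.7627. B = V − Δ·S = 26.2899.
Root portfolio cost Δ·59+B reproduces V0=4.7627.

(0,0): Delta=-0.3649 Bond=26.2899
V0=4.7627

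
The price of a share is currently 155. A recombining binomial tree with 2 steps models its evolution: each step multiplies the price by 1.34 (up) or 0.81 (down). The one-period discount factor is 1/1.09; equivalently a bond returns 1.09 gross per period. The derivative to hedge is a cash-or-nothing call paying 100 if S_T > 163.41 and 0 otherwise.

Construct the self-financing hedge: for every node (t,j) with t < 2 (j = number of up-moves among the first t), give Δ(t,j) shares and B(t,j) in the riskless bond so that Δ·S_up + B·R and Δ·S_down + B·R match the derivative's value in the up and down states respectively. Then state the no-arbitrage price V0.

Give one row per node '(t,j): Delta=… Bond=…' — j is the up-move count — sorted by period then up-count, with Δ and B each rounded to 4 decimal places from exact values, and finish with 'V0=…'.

(0,0): Delta=0.5268 Bond=-16.2104
(1,0): Delta=1.5028 Bond=-140.2112
(1,1): Delta=0.0000 Bond=91.7431
V0=65.4407

The replicating-portfolio and risk-neutral prices coincide; use p* = (1.09−0.81)/(1.34−0.81) = 0.5283 for the latter.
Terminal values V(2,·): V(2,0)=0.0000, V(2,1)=100.0000, V(2,2)=100.0000
Node (1,0) S=125.5500: V=(p*·100.0000+(1−p*)·0.0000)/1.09=48.4681; Δ=(100.0000−0.0000)/(168.2370−101.6955)=1.5028; B=V−Δ·S=-140.2112
Node (1,1) S=207.7000: V=(p*·100.0000+(1−p*)·100.0000)/1.09=91.7431; Δ=(100.0000−100.0000)/(278.3180−168.2370)=0.0000; B=V−Δ·S=91.7431
Node (0,0) S=155.0000: V=(p*·91.7431+(1−p*)·48.4681)/1.09=65.4407; Δ=(91.7431−48.4681)/(207.7000−125.5500)=0.5268; B=V−Δ·S=-16.2104
Each (Δ,B) replicates both successor values, so the strategy is self-financing and V0 is arbitrage-free.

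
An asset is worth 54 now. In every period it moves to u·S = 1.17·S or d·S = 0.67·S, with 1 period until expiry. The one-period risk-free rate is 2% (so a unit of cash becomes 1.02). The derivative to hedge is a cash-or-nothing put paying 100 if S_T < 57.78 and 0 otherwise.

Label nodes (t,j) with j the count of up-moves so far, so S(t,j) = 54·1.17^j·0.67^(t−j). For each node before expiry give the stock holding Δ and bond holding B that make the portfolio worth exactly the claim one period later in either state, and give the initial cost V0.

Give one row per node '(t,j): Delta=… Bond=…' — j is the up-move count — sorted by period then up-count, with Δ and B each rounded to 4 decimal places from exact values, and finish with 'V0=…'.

No-arbitrage ⇒ martingale measure with p* = (R−d)/(u−d) = 0.7000.
Terminal payoffs: V(1,0)=100.0000, V(1,1)=0.0000
  t=0,j=0: stock 54.0000 → up 63.1800 (V=0.0000), down 36.1800 (V=100.0000). Price 29.4118; hedge Δ=-3.7037, bond B=229.4118.
Self-financing check: at every node Δ·S+B equals the discounted successor values.

(0,0): Delta=-3.7037 Bond=229.4118
V0=29.4118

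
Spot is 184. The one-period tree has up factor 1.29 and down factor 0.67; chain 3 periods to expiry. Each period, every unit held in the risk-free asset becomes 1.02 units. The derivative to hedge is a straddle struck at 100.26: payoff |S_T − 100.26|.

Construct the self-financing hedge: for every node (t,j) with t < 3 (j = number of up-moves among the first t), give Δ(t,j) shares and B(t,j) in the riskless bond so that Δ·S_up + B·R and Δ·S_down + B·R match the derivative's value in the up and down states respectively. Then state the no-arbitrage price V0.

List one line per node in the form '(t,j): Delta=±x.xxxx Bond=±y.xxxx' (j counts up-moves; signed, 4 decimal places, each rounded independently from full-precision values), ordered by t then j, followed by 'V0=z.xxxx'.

Under the risk-neutral measure, an up-move has probability p* = (R−d)/(u−d) = 0.5645 and values discount at R = 1.02.
Terminal payoffs: V(3,0)=44.9196, V(3,1)=6.2909, V(3,2)=104.8902, V(3,3)=294.7308
(2,0): S=82.5976. Δ = (V_up−V_dn)/(S_up−S_dn) = (6.2909−44.9196)/(106.5509−55.3404) = -0.7543. V = [p*·6.2909 + (1−p*)·44.9196]/1.02 = 22.6599. B = V − Δ·S = 84.9642.
(2,1): S=159.0312. Δ = (V_up−V_dn)/(S_up−S_dn) = (104.8902−6.2909)/(205.1502−106.5509) = 1.0000. V = [p*·104.8902 + (1−p*)·6.2909]/1.02 = 60.7371. B = V − Δ·S = -98.2941.
(2,2): S=306.1944. Δ = (V_up−V_dn)/(S_up−S_dn) = (294.7308−104.8902)/(394.9908−205.1502) = 1.0000. V = [p*·294.7308 + (1−p*)·104.8902]/1.02 = 207.9003. B = V − Δ·S = -98.2941.
(1,0): S=123.2800. Δ = (V_up−V_dn)/(S_up−S_dn) = (60.7371−22.6599)/(159.0312−82.5976) = 0.4982. V = [p*·60.7371 + (1−p*)·22.6599]/1.02 = 43.2893. B = V − Δ·S = -18.1255.
(1,1): S=237.3600. Δ = (V_up−V_dn)/(S_up−S_dn) = (207.9003−60.7371)/(306.1944−159.0312) = 1.0000. V = [p*·207.9003 + (1−p*)·60.7371]/1.02 = 140.9932. B = V − Δ·S = -96.3668.
(0,0): S=184.0000. Δ = (V_up−V_dn)/(S_up−S_dn) = (140.9932−43.2893)/(237.3600−123.2800) = 0.8565. V = [p*·140.9932 + (1−p*)·43.2893]/1.02 = 96.5144. B = V − Δ·S = -61.0725.
Self-financing check: at every node Δ·S+B equals the discounted successor values.

(0,0): Delta=0.8565 Bond=-61.0725
(1,0): Delta=0.4982 Bond=-18.1255
(1,1): Delta=1.0000 Bond=-96.3668
(2,0): Delta=-0.7543 Bond=84.9642
(2,1): Delta=1.0000 Bond=-98.2941
(2,2): Delta=1.0000 Bond=-98.2941
V0=96.5144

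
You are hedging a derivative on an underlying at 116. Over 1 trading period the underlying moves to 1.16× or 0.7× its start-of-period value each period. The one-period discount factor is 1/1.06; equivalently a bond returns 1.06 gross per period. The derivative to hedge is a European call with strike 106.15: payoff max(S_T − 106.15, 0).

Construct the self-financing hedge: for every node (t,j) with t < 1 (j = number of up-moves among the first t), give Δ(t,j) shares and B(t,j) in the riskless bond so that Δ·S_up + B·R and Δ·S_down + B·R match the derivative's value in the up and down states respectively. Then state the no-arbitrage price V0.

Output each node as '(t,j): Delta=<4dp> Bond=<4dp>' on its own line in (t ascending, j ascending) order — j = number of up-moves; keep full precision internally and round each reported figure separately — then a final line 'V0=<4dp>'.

(0,0): Delta=0.5324 Bond=-40.7855
V0=20.9754

The replicating-portfolio and risk-neutral prices coincide; use p* = (1.06−0.7)/(1.16−0.7) = 0.7826 for the latter.
Payoff layer (t=1): V(1,0)=0.0000, V(1,1)=28.4100
  t=0,j=0: stock 116.0000 → up 134.5600 (V=28.4100), down 81.2000 (V=0.0000). Price 20.9754; hedge Δ=0.5324, bond B=-40.7855.
Each (Δ,B) replicates both successor values, so the strategy is self-financing and V0 is arbitrage-free.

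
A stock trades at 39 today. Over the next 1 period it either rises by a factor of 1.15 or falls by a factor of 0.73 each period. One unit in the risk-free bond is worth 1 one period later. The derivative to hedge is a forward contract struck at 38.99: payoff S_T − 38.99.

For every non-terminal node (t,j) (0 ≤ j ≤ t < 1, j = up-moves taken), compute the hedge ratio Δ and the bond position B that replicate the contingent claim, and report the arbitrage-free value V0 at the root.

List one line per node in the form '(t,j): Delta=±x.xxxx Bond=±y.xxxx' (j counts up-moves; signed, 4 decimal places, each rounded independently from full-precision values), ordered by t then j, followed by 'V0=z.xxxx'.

(0,0): Delta=1.0000 Bond=-38.9900
V0=0.0100

Since d<R<u, set p* = (R−d)/(u−d) = 0.6429; price each node as the discounted p*-expectation of its children.
Terminal values V(1,·): V(1,0)=-10.5200, V(1,1)=5.8600
  t=0,j=0: stock 39.0000 → up 44.8500 (V=5.8600), down 28.4700 (V=-10.5200). Price 0.0100; hedge Δ=1.0000, bond B=-38.9900.
Check: Δ(0,0)·S0 + B(0,0) = 0.0100 = V0.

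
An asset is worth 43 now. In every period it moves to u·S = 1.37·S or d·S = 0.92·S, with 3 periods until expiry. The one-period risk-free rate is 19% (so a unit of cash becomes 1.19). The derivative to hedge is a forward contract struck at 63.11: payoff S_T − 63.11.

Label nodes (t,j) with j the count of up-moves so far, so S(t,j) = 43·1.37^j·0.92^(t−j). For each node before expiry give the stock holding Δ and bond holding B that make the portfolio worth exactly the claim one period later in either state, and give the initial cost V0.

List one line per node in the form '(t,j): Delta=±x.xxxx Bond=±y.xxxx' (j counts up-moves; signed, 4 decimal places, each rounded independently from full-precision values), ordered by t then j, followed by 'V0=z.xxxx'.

(0,0): Delta=1.0000 Bond=-37.4505
(1,0): Delta=1.0000 Bond=-44.5661
(1,1): Delta=1.0000 Bond=-44.5661
(2,0): Delta=1.0000 Bond=-53.0336
(2,1): Delta=1.0000 Bond=-53.0336
(2,2): Delta=1.0000 Bond=-53.0336
V0=5.5495

No-arbitrage ⇒ martingale measure with p* = (R−d)/(u−d) = 0.6000.
Terminal values V(3,·): V(3,0)=-29.6264, V(3,1)=-13.2486, V(3,2)=11.1402, V(3,3)=47.4582
(2,0): S=36.3952. Δ = (V_up−V_dn)/(S_up−S_dn) = (-13.2486−-29.6264)/(49.8614−33.4836) = 1.0000. V = [p*·-13.2486 + (1−p*)·-29.6264]/1.19 = -16.6384. B = V − Δ·S = -53.0336.
(2,1): S=54.1972. Δ = (V_up−V_dn)/(S_up−S_dn) = (11.1402−-13.2486)/(74.2502−49.8614) = 1.0000. V = [p*·11.1402 + (1−p*)·-13.2486]/1.19 = 1.1636. B = V − Δ·S = -53.0336.
(2,2): S=80.7067. Δ = (V_up−V_dn)/(S_up−S_dn) = (47.4582−11.1402)/(110.5682−74.2502) = 1.0000. V = [p*·47.4582 + (1−p*)·11.1402]/1.19 = 27.6731. B = V − Δ·S = -53.0336.
(1,0): S=39.5600. Δ = (V_up−V_dn)/(S_up−S_dn) = (1.1636−-16.6384)/(54.1972−36.3952) = 1.0000. V = [p*·1.1636 + (1−p*)·-16.6384]/1.19 = -5.0061. B = V − Δ·S = -44.5661.
(1,1): S=58.9100. Δ = (V_up−V_dn)/(S_up−S_dn) = (27.6731−1.1636)/(80.7067−54.1972) = 1.0000. V = [p*·27.6731 + (1−p*)·1.1636]/1.19 = 14.3439. B = V − Δ·S = -44.5661.
(0,0): S=43.0000. Δ = (V_up−V_dn)/(S_up−S_dn) = (14.3439−-5.0061)/(58.9100−39.5600) = 1.0000. V = [p*·14.3439 + (1−p*)·-5.0061]/1.19 = 5.5495. B = V − Δ·S = -37.4505.
Root portfolio cost Δ·43+B reproduces V0=5.5495.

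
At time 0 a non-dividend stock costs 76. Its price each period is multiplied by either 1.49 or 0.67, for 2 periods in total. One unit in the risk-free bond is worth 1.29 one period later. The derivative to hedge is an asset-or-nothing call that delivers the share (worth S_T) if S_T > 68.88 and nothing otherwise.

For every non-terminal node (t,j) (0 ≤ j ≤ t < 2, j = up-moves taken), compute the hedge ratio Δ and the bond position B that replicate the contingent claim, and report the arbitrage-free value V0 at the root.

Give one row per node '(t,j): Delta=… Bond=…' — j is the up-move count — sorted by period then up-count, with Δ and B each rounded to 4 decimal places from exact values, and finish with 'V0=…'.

(0,0): Delta=1.1035 Bond=-9.0860
(1,0): Delta=1.8171 Bond=-48.0558
(1,1): Delta=1.0000 Bond=0.0000
V0=74.7804

Under the risk-neutral measure, an up-move has probability p* = (R−d)/(u−d) = 0.7561 and values discount at R = 1.29.
At expiry t=2: V(2,0)=0.0000, V(2,1)=75.8708, V(2,2)=168.7276
  t=1,j=0: stock 50.9200 → up 75.8708 (V=75.8708), down 34.1164 (V=0.0000). Price 44.4696; hedge Δ=1.8171, bond B=-48.0558.
  t=1,j=1: stock 113.2400 → up 168.7276 (V=168.7276), down 75.8708 (V=75.8708). Price 113.2400; hedge Δ=1.0000, bond B=0.0000.
  t=0,j=0: stock 76.0000 → up 113.2400 (V=113.2400), down 50.9200 (V=44.4696). Price 74.7804; hedge Δ=1.1035, bond B=-9.0860.
Each (Δ,B) replicates both successor values, so the strategy is self-financing and V0 is arbitrage-free.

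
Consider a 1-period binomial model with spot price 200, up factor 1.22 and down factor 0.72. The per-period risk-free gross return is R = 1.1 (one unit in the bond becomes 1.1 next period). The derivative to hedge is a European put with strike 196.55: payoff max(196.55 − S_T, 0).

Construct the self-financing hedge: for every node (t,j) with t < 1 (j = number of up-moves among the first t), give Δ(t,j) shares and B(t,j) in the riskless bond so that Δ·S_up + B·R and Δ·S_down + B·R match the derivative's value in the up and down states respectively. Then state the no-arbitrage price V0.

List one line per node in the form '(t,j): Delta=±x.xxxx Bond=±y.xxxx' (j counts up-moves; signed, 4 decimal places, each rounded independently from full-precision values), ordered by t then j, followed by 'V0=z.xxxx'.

(0,0): Delta=-0.5255 Bond=116.5655
V0=11.4655

Since d<R<u, set p* = (R−d)/(u−d) = 0.7600; price each node as the discounted p*-expectation of its children.
Terminal payoffs: V(1,0)=52.5500, V(1,1)=0.0000
Node (0,0) S=200.0000: V=(p*·0.0000+(1−p*)·52.5500)/1.1=11.4655; Δ=(0.0000−52.5500)/(244.0000−144.0000)=-0.5255; B=V−Δ·S=116.5655
Each (Δ,B) replicates both successor values, so the strategy is self-financing and V0 is arbitrage-free.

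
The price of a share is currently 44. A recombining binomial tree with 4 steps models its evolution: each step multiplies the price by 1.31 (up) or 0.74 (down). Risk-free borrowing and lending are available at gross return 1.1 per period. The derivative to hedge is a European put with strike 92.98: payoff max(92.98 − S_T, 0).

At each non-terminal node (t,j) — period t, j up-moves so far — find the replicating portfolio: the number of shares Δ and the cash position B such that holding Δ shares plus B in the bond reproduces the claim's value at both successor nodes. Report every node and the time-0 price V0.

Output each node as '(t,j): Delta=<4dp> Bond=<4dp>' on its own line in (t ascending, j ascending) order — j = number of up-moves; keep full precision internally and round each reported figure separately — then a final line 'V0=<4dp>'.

(0,0): Delta=-0.7238 Bond=55.3304
(1,0): Delta=-1.0000 Bond=69.8573
(1,1): Delta=-0.6328 Bond=55.6171
(2,0): Delta=-1.0000 Bond=76.8430
(2,1): Delta=-1.0000 Bond=76.8430
(2,2): Delta=-0.5117 Bond=52.0414
(3,0): Delta=-1.0000 Bond=84.5273
(3,1): Delta=-1.0000 Bond=84.5273
(3,2): Delta=-1.0000 Bond=84.5273
(3,3): Delta=-0.3509 Bond=41.3311
V0=23.4842

Under the risk-neutral measure, an up-move has probability p* = (R−d)/(u−d) = 0.6316 and values discount at R = 1.1.
Terminal values V(4,·): V(4,0)=79.7859, V(4,1)=69.6229, V(4,2)=51.6316, V(4,3)=19.7822, V(4,4)=0.0000
  t=3,j=0: stock 17.8299 → up 23.3571 (V=69.6229), down 13.1941 (V=79.7859). Price 66.6974; hedge Δ=-1.0000, bond B=84.5273.
  t=3,j=1: stock 31.5637 → up 41.3484 (V=51.6316), down 23.3571 (V=69.6229). Price 52.9636; hedge Δ=-1.0000, bond B=84.5273.
  t=3,j=2: stock 55.8762 → up 73.1978 (V=19.7822), down 41.3484 (V=51.6316). Price 28.6511; hedge Δ=-1.0000, bond B=84.5273.
  t=3,j=3: stock 98.9160 → up 129.5800 (V=0.0000), down 73.1978 (V=19.7822). Price 6.6256; hedge Δ=-0.3509, bond B=41.3311.
  t=2,j=0: stock 24.0944 → up 31.5637 (V=52.9636), down 17.8299 (V=66.6974). Price 52.7486; hedge Δ=-1.0000, bond B=76.8430.
  t=2,j=1: stock 42.6536 → up 55.8762 (V=28.6511), down 31.5637 (V=52.9636). Price 34.1894; hedge Δ=-1.0000, bond B=76.8430.
  t=2,j=2: stock 75.5084 → up 98.9160 (V=6.6256), down 55.8762 (V=28.6511). Price 13.4002; hedge Δ=-0.5117, bond B=52.0414.
  t=1,j=0: stock 32.5600 → up 42.6536 (V=34.1894), down 24.0944 (V=52.7486). Price 37.2973; hedge Δ=-1.0000, bond B=69.8573.
  t=1,j=1: stock 57.6400 → up 75.5084 (V=13.4002), down 42.6536 (V=34.1894). Price 19.1449; hedge Δ=-0.6328, bond B=55.6171.
  t=0,j=0: stock 44.0000 → up 57.6400 (V=19.1449), down 32.5600 (V=37.2973). Price 23.4842; hedge Δ=-0.7238, bond B=55.3304.
The time-0 hedge costs 23.4842, which is the no-arbitrage price.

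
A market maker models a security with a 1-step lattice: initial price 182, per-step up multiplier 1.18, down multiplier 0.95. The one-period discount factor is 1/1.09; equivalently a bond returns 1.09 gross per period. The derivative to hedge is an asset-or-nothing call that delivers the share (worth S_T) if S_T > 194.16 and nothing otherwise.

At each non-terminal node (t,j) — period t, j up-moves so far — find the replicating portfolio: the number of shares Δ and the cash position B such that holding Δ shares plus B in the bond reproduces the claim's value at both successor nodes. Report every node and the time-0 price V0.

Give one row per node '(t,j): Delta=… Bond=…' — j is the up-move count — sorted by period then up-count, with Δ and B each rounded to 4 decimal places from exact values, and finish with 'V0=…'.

The replicating-portfolio and risk-neutral prices coincide; use p* = (1.09−0.95)/(1.18−0.95) = 0.6087 for the latter.
Terminal values V(1,·): V(1,0)=0.0000, V(1,1)=214.7600
(0,0): S=182.0000. Δ = (V_up−V_dn)/(S_up−S_dn) = (214.7600−0.0000)/(214.7600−172.9000) = 5.1304. V = [p*·214.7600 + (1−p*)·0.0000]/1.09 = 119.9298. B = V − Δ·S = -813.8093.
Check: Δ(0,0)·S0 + B(0,0) = 119.9298 = V0.

(0,0): Delta=5.1304 Bond=-813.8093
V0=119.9298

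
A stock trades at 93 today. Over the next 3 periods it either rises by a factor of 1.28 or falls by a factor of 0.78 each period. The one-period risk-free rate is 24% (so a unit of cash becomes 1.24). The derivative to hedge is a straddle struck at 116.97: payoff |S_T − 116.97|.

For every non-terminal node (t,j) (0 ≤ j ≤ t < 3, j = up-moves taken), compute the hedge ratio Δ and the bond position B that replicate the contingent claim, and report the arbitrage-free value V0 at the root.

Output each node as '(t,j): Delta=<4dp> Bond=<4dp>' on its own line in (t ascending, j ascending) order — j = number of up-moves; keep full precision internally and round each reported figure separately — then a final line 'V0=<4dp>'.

Since d<R<u, set p* = (R−d)/(u−d) = 0.9200; price each node as the discounted p*-expectation of its children.
Payoff layer (t=3): V(3,0)=72.8367, V(3,1)=44.5461, V(3,2)=1.8795, V(3,3)=78.0651
  t=2,j=0: stock 56.5812 → up 72.4239 (V=44.5461), down 44.1333 (V=72.8367). Price 37.7494; hedge Δ=-1.0000, bond B=94.3306.
  t=2,j=1: stock 92.8512 → up 118.8495 (V=1.8795), down 72.4239 (V=44.5461). Price 4.2684; hedge Δ=-0.9190, bond B=89.6015.
  t=2,j=2: stock 152.3712 → up 195.0351 (V=78.0651), down 118.8495 (V=1.8795). Price 58.0406; hedge Δ=1.0000, bond B=-94.3306.
  t=1,j=0: stock 72.5400 → up 92.8512 (V=4.2684), down 56.5812 (V=37.7494). Price 5.6024; hedge Δ=-0.9231, bond B=72.5644.
  t=1,j=1: stock 119.0400 → up 152.3712 (V=58.0406), down 92.8512 (V=4.2684). Price 43.3377; hedge Δ=0.9034, bond B=-64.2065.
  t=0,j=0: stock 93.0000 → up 119.0400 (V=43.3377), down 72.5400 (V=5.6024). Price 32.5152; hedge Δ=0.8115, bond B=-42.9555.
Self-financing check: at every node Δ·S+B equals the discounted successor values.

(0,0): Delta=0.8115 Bond=-42.9555
(1,0): Delta=-0.9231 Bond=72.5644
(1,1): Delta=0.9034 Bond=-64.2065
(2,0): Delta=-1.0000 Bond=94.3306
(2,1): Delta=-0.9190 Bond=89.6015
(2,2): Delta=1.0000 Bond=-94.3306
V0=32.5152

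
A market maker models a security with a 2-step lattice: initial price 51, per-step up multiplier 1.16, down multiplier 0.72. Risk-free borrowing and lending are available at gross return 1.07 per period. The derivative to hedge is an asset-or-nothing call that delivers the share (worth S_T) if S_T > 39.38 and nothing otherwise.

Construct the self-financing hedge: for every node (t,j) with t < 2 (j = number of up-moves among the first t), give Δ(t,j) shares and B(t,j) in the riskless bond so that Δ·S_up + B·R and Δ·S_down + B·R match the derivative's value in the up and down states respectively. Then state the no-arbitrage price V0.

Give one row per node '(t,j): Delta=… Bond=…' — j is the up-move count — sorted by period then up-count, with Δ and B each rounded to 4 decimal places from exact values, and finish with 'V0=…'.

(0,0): Delta=1.2252 Bond=-12.4527
(1,0): Delta=2.6364 Bond=-65.1413
(1,1): Delta=1.0000 Bond=0.0000
V0=50.0338

Since d<R<u, set p* = (R−d)/(u−d) = 0.7955; price each node as the discounted p*-expectation of its children.
At expiry t=2: V(2,0)=0.0000, V(2,1)=42.5952, V(2,2)=68.6256
(1,0): S=36.7200. Δ = (V_up−V_dn)/(S_up−S_dn) = (42.5952−0.0000)/(42.5952−26.4384) = 2.6364. V = [p*·42.5952 + (1−p*)·0.0000]/1.07 = 31.6659. B = V − Δ·S = -65.1413.
(1,1): S=59.1600. Δ = (V_up−V_dn)/(S_up−S_dn) = (68.6256−42.5952)/(68.6256−42.5952) = 1.0000. V = [p*·68.6256 + (1−p*)·42.5952]/1.07 = 59.1600. B = V − Δ·S = 0.0000.
(0,0): S=51.0000. Δ = (V_up−V_dn)/(S_up−S_dn) = (59.1600−31.6659)/(59.1600−36.7200) = 1.2252. V = [p*·59.1600 + (1−p*)·31.6659]/1.07 = 50.0338. B = V − Δ·S = -12.4527.
The time-0 hedge costs 50.0338, which is the no-arbitrage price.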